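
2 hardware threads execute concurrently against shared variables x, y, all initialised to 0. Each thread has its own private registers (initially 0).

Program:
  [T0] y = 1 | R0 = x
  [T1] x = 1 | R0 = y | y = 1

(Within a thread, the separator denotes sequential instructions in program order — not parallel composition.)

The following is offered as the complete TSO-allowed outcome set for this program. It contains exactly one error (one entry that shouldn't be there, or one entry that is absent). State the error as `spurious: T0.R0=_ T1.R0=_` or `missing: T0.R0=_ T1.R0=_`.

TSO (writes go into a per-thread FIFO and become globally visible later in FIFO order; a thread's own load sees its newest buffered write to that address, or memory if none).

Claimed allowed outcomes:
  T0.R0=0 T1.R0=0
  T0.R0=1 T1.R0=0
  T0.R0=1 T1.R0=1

outcome vector order: (T0.R0,T1.R0)
under TSO → <0 0>, <0 1>, <1 0>, <1 1>
TSO∖claimed = {<0 1>}

missing: T0.R0=0 T1.R0=1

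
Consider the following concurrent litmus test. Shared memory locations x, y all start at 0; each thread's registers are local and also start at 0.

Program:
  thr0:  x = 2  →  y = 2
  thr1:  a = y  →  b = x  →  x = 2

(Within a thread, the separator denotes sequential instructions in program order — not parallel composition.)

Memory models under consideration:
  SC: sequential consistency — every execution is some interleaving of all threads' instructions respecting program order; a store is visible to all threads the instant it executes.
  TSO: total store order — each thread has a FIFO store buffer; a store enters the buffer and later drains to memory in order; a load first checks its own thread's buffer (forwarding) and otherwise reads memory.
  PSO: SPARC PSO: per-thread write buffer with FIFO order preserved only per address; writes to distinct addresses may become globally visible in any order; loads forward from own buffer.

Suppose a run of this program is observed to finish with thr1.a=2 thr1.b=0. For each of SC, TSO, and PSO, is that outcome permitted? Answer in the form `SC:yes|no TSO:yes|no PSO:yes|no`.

outcome vector order: (thr1.a,thr1.b)
SC (3): 00 02 22
TSO (3): 00 02 22
PSO (4): 00 02 20 22
target 20 ∈ {PSO}

SC:no TSO:no PSO:yes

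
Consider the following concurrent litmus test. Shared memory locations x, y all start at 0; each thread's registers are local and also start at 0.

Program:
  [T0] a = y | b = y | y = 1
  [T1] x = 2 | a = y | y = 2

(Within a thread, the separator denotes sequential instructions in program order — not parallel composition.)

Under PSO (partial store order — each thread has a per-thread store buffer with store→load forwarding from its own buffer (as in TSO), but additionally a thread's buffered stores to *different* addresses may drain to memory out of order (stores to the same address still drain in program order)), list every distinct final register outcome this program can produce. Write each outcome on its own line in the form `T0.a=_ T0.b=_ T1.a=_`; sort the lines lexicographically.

T0.a=0 T0.b=0 T1.a=0
T0.a=0 T0.b=0 T1.a=1
T0.a=0 T0.b=2 T1.a=0
T0.a=2 T0.b=2 T1.a=0

outcome vector order: (T0.a,T0.b,T1.a)
|PSO outcomes| = 4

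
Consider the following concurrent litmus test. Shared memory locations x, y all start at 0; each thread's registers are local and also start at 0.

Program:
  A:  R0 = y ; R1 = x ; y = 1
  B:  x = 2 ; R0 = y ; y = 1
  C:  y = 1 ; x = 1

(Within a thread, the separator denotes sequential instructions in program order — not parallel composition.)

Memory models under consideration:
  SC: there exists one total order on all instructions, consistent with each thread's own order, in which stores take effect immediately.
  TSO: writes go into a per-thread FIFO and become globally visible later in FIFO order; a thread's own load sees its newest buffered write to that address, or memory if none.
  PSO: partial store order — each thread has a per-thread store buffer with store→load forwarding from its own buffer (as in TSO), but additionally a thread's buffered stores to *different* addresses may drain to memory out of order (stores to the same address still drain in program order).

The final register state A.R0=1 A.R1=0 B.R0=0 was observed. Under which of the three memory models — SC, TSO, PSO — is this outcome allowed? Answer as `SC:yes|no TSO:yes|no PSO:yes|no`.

SC:no TSO:yes PSO:yes

outcome vector order: (A.R0,A.R1,B.R0)
under SC → (0,0,0) (0,0,1) (0,1,0) (0,1,1) (0,2,0) (0,2,1) (1,0,1) (1,1,0) (1,1,1) (1,2,0) (1,2,1)
under TSO → (0,0,0) (0,0,1) (0,1,0) (0,1,1) (0,2,0) (0,2,1) (1,0,0) (1,0,1) (1,1,0) (1,1,1) (1,2,0) (1,2,1)
under PSO → (0,0,0) (0,0,1) (0,1,0) (0,1,1) (0,2,0) (0,2,1) (1,0,0) (1,0,1) (1,1,0) (1,1,1) (1,2,0) (1,2,1)
target (1,0,0) ∈ {TSO,PSO}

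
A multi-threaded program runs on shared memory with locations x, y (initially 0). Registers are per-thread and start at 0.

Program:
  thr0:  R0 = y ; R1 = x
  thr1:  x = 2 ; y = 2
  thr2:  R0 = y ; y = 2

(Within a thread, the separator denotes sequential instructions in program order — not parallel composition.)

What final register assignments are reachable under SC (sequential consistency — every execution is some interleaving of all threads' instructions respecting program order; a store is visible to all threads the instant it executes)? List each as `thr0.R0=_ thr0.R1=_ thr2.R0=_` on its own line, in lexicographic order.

thr0.R0=0 thr0.R1=0 thr2.R0=0
thr0.R0=0 thr0.R1=0 thr2.R0=2
thr0.R0=0 thr0.R1=2 thr2.R0=0
thr0.R0=0 thr0.R1=2 thr2.R0=2
thr0.R0=2 thr0.R1=0 thr2.R0=0
thr0.R0=2 thr0.R1=2 thr2.R0=0
thr0.R0=2 thr0.R1=2 thr2.R0=2

outcome vector order: (thr0.R0,thr0.R1,thr2.R0)
|SC outcomes| = 7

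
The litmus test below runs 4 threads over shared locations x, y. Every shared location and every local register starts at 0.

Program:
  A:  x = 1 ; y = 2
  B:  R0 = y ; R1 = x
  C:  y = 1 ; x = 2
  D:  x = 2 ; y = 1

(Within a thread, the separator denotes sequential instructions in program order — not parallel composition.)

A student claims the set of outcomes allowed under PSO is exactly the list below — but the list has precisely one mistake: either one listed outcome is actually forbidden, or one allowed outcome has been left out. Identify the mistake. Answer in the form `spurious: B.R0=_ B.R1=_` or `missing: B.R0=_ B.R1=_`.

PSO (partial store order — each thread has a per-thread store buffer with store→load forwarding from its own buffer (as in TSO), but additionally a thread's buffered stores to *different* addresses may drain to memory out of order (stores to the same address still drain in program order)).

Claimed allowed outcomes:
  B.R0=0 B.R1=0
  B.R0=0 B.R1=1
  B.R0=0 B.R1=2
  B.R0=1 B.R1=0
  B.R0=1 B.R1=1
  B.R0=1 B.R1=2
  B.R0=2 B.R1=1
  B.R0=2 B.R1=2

missing: B.R0=2 B.R1=0

outcome vector order: (B.R0,B.R1)
PSO (9): (0,0), (0,1), (0,2), (1,0), (1,1), (1,2), (2,0), (2,1), (2,2)
PSO∖claimed = {(2,0)}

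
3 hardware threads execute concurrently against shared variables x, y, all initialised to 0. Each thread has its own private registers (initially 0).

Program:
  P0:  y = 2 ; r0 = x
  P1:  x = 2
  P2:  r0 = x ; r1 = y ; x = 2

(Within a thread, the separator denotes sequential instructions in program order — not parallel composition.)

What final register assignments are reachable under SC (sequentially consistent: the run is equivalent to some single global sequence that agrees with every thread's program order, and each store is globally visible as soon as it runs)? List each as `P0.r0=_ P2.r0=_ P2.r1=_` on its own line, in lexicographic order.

outcome vector order: (P0.r0,P2.r0,P2.r1)
|SC outcomes| = 7

P0.r0=0 P2.r0=0 P2.r1=0
P0.r0=0 P2.r0=0 P2.r1=2
P0.r0=0 P2.r0=2 P2.r1=2
P0.r0=2 P2.r0=0 P2.r1=0
P0.r0=2 P2.r0=0 P2.r1=2
P0.r0=2 P2.r0=2 P2.r1=0
P0.r0=2 P2.r0=2 P2.r1=2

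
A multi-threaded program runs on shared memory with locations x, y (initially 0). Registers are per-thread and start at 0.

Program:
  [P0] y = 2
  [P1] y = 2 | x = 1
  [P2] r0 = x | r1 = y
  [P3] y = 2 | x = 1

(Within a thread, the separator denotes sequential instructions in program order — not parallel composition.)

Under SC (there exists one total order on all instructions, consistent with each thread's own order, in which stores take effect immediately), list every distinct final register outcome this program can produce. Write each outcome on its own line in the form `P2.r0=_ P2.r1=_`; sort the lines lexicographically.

outcome vector order: (P2.r0,P2.r1)
|SC outcomes| = 3

P2.r0=0 P2.r1=0
P2.r0=0 P2.r1=2
P2.r0=1 P2.r1=2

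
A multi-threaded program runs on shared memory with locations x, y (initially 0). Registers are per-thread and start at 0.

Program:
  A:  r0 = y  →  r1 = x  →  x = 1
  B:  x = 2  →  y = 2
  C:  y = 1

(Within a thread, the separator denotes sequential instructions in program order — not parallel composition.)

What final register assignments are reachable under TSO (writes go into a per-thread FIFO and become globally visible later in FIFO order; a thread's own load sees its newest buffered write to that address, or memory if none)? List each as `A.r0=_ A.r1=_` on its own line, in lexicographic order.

A.r0=0 A.r1=0
A.r0=0 A.r1=2
A.r0=1 A.r1=0
A.r0=1 A.r1=2
A.r0=2 A.r1=2

outcome vector order: (A.r0,A.r1)
|TSO outcomes| = 5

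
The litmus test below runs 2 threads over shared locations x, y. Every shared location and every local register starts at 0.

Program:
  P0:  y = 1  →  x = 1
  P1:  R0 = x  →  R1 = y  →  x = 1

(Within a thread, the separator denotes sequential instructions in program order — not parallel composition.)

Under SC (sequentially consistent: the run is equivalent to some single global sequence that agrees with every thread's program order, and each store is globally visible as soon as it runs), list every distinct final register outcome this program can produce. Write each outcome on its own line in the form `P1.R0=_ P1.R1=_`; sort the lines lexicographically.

P1.R0=0 P1.R1=0
P1.R0=0 P1.R1=1
P1.R0=1 P1.R1=1

outcome vector order: (P1.R0,P1.R1)
|SC outcomes| = 3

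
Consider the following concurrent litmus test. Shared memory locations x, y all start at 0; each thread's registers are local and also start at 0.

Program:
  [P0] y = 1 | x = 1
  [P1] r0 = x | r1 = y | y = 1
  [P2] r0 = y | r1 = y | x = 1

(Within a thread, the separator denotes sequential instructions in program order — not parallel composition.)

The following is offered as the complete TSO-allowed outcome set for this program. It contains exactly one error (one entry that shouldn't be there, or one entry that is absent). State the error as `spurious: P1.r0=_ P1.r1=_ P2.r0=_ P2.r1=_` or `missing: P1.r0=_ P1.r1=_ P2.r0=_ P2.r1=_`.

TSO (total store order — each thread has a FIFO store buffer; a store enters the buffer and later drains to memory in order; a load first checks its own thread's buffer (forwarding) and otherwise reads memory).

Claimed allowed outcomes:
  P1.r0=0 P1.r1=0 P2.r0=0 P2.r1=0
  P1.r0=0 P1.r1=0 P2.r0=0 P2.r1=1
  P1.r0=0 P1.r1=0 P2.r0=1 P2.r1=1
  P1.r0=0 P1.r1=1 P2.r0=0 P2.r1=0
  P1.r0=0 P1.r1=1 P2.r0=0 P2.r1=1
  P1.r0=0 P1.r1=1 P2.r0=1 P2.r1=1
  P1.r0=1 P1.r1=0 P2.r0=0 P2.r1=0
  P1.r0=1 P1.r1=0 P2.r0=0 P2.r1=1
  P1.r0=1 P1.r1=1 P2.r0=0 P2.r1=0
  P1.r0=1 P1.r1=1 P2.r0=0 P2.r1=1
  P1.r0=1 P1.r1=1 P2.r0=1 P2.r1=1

spurious: P1.r0=1 P1.r1=0 P2.r0=0 P2.r1=1

outcome vector order: (P1.r0,P1.r1,P2.r0,P2.r1)
[TSO] allowed = {0/0/0/0 0/0/0/1 0/0/1/1 0/1/0/0 0/1/0/1 0/1/1/1 1/0/0/0 1/1/0/0 1/1/0/1 1/1/1/1}
claimed∖TSO = {1/0/0/1}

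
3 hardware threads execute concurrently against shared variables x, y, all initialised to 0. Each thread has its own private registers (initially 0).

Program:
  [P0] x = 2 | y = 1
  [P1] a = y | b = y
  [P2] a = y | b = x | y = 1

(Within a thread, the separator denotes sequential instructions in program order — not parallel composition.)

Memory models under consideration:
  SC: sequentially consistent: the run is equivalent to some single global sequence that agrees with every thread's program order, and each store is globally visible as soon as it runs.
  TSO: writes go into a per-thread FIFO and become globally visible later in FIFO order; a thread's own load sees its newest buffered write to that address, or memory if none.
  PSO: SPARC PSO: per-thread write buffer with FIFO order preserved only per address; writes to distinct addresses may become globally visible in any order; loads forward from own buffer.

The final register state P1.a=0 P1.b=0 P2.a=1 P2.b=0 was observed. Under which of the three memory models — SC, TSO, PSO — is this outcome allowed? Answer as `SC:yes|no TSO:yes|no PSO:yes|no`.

outcome vector order: (P1.a,P1.b,P2.a,P2.b)
[SC] allowed = {0000, 0002, 0012, 0100, 0102, 0112, 1100, 1102, 1112}
[TSO] allowed = {0000, 0002, 0012, 0100, 0102, 0112, 1100, 1102, 1112}
[PSO] allowed = {0000, 0002, 0010, 0012, 0100, 0102, 0110, 0112, 1100, 1102, 1110, 1112}
target 0010 ∈ {PSO}

SC:no TSO:no PSO:yes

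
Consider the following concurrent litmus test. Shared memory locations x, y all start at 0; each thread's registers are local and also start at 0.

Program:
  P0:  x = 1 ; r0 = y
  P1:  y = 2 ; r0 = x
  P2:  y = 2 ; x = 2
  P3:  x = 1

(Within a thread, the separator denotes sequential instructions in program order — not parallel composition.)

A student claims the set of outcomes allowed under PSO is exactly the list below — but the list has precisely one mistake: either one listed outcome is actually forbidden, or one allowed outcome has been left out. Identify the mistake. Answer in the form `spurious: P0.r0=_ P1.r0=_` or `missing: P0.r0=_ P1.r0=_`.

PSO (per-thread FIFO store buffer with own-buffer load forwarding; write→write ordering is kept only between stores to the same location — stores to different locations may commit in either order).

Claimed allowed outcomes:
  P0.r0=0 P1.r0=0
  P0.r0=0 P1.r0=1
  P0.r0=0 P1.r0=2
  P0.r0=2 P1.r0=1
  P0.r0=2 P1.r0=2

missing: P0.r0=2 P1.r0=0

outcome vector order: (P0.r0,P1.r0)
PSO (6): <0 0>, <0 1>, <0 2>, <2 0>, <2 1>, <2 2>
PSO∖claimed = {<2 0>}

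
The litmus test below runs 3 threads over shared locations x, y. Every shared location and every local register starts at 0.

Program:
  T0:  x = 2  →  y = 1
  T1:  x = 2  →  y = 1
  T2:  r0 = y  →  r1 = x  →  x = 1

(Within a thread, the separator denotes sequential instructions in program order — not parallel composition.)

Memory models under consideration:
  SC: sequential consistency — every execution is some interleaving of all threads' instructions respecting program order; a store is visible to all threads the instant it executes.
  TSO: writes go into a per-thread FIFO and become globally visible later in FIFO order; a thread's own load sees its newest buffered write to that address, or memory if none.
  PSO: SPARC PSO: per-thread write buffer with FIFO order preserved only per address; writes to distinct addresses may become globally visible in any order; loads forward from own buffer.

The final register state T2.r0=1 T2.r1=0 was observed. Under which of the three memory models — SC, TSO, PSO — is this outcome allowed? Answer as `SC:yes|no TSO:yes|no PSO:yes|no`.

SC:no TSO:no PSO:yes

outcome vector order: (T2.r0,T2.r1)
[SC] allowed = {(0,0), (0,2), (1,2)}
[TSO] allowed = {(0,0), (0,2), (1,2)}
[PSO] allowed = {(0,0), (0,2), (1,0), (1,2)}
target (1,0) ∈ {PSO}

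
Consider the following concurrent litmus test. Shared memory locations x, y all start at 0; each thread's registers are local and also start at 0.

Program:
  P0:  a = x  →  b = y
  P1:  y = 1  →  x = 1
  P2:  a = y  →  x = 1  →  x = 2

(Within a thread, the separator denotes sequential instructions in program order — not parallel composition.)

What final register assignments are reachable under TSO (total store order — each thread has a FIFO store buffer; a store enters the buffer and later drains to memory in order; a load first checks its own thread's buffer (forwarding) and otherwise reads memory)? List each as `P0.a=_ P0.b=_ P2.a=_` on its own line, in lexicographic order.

P0.a=0 P0.b=0 P2.a=0
P0.a=0 P0.b=0 P2.a=1
P0.a=0 P0.b=1 P2.a=0
P0.a=0 P0.b=1 P2.a=1
P0.a=1 P0.b=0 P2.a=0
P0.a=1 P0.b=1 P2.a=0
P0.a=1 P0.b=1 P2.a=1
P0.a=2 P0.b=0 P2.a=0
P0.a=2 P0.b=1 P2.a=0
P0.a=2 P0.b=1 P2.a=1

outcome vector order: (P0.a,P0.b,P2.a)
|TSO outcomes| = 10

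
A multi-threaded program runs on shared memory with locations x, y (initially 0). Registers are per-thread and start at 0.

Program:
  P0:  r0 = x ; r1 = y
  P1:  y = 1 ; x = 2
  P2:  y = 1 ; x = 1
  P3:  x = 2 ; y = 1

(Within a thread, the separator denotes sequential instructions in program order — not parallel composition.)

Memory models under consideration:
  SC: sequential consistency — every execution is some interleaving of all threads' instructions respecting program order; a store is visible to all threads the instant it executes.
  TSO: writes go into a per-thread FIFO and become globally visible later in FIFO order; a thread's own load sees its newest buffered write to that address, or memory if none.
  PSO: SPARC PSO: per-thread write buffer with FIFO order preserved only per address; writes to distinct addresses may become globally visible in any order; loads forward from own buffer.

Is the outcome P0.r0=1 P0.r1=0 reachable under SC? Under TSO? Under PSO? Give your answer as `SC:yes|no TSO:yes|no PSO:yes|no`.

SC:no TSO:no PSO:yes

outcome vector order: (P0.r0,P0.r1)
under SC → 0/0, 0/1, 1/1, 2/0, 2/1
under TSO → 0/0, 0/1, 1/1, 2/0, 2/1
under PSO → 0/0, 0/1, 1/0, 1/1, 2/0, 2/1
target 1/0 ∈ {PSO}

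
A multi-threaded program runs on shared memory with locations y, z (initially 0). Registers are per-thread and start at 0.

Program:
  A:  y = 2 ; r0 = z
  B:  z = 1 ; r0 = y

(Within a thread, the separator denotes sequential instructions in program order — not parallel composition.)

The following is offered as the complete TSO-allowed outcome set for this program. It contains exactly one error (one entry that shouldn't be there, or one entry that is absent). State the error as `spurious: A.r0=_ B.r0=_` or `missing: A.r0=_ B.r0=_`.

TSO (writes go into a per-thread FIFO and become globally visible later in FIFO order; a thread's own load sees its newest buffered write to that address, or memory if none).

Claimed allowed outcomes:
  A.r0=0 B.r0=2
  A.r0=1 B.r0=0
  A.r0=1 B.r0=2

outcome vector order: (A.r0,B.r0)
[TSO] allowed = {00; 02; 10; 12}
TSO∖claimed = {00}

missing: A.r0=0 B.r0=0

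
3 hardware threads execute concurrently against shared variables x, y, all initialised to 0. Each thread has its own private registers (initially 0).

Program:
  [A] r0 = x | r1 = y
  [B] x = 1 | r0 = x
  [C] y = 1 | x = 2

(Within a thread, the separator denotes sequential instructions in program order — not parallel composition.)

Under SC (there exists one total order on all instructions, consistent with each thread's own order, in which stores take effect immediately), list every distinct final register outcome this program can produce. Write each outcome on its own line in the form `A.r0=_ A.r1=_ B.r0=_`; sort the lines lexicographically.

outcome vector order: (A.r0,A.r1,B.r0)
|SC outcomes| = 10

A.r0=0 A.r1=0 B.r0=1
A.r0=0 A.r1=0 B.r0=2
A.r0=0 A.r1=1 B.r0=1
A.r0=0 A.r1=1 B.r0=2
A.r0=1 A.r1=0 B.r0=1
A.r0=1 A.r1=0 B.r0=2
A.r0=1 A.r1=1 B.r0=1
A.r0=1 A.r1=1 B.r0=2
A.r0=2 A.r1=1 B.r0=1
A.r0=2 A.r1=1 B.r0=2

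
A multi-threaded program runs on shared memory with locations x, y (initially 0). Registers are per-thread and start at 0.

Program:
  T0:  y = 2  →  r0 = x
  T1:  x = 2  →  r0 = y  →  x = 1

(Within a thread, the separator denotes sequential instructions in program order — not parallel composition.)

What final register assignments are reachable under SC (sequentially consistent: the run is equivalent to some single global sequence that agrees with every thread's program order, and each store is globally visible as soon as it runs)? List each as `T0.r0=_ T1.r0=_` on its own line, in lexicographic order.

outcome vector order: (T0.r0,T1.r0)
|SC outcomes| = 5

T0.r0=0 T1.r0=2
T0.r0=1 T1.r0=0
T0.r0=1 T1.r0=2
T0.r0=2 T1.r0=0
T0.r0=2 T1.r0=2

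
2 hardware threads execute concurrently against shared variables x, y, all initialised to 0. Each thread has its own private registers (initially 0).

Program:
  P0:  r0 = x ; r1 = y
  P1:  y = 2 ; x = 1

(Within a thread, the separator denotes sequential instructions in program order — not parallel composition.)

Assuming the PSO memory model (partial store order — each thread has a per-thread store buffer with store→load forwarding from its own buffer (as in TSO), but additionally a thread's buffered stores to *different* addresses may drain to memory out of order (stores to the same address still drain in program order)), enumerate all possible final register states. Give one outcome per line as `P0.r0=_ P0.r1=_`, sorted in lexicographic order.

P0.r0=0 P0.r1=0
P0.r0=0 P0.r1=2
P0.r0=1 P0.r1=0
P0.r0=1 P0.r1=2

outcome vector order: (P0.r0,P0.r1)
|PSO outcomes| = 4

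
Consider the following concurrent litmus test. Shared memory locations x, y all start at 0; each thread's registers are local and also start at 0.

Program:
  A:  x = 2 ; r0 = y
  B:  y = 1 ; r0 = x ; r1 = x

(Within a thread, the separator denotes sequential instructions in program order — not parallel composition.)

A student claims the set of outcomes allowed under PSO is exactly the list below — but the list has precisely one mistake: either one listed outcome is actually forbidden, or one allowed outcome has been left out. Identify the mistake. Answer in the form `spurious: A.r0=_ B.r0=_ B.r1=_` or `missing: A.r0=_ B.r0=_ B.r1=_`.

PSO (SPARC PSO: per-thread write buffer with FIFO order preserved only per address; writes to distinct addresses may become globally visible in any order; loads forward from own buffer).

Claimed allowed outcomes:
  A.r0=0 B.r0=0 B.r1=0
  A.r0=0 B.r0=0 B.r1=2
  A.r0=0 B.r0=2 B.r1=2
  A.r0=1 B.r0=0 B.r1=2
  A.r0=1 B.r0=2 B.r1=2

outcome vector order: (A.r0,B.r0,B.r1)
[PSO] allowed = {(0,0,0) (0,0,2) (0,2,2) (1,0,0) (1,0,2) (1,2,2)}
PSO∖claimed = {(1,0,0)}

missing: A.r0=1 B.r0=0 B.r1=0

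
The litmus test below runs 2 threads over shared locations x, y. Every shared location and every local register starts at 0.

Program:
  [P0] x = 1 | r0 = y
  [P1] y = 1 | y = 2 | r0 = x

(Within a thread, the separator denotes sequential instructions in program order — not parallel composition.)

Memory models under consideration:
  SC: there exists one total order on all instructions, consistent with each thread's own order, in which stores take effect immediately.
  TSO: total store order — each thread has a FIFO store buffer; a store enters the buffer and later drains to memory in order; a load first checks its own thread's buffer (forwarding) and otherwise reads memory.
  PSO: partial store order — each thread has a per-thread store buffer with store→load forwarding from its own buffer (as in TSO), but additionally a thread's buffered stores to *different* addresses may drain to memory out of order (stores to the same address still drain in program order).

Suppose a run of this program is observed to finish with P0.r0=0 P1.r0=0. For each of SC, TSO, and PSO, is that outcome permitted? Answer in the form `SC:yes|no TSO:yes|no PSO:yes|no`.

outcome vector order: (P0.r0,P1.r0)
SC: 4 outcomes — {01, 11, 20, 21}
TSO: 6 outcomes — {00, 01, 10, 11, 20, 21}
PSO: 6 outcomes — {00, 01, 10, 11, 20, 21}
target 00 ∈ {TSO,PSO}

SC:no TSO:yes PSO:yes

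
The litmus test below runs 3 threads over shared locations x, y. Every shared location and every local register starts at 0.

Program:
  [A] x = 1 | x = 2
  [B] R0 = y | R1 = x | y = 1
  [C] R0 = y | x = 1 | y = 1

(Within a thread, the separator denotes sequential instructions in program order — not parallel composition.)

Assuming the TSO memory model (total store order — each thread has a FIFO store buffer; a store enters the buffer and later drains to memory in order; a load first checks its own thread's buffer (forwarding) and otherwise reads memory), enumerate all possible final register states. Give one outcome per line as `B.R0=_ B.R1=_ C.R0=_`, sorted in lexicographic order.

B.R0=0 B.R1=0 C.R0=0
B.R0=0 B.R1=0 C.R0=1
B.R0=0 B.R1=1 C.R0=0
B.R0=0 B.R1=1 C.R0=1
B.R0=0 B.R1=2 C.R0=0
B.R0=0 B.R1=2 C.R0=1
B.R0=1 B.R1=1 C.R0=0
B.R0=1 B.R1=2 C.R0=0

outcome vector order: (B.R0,B.R1,C.R0)
|TSO outcomes| = 8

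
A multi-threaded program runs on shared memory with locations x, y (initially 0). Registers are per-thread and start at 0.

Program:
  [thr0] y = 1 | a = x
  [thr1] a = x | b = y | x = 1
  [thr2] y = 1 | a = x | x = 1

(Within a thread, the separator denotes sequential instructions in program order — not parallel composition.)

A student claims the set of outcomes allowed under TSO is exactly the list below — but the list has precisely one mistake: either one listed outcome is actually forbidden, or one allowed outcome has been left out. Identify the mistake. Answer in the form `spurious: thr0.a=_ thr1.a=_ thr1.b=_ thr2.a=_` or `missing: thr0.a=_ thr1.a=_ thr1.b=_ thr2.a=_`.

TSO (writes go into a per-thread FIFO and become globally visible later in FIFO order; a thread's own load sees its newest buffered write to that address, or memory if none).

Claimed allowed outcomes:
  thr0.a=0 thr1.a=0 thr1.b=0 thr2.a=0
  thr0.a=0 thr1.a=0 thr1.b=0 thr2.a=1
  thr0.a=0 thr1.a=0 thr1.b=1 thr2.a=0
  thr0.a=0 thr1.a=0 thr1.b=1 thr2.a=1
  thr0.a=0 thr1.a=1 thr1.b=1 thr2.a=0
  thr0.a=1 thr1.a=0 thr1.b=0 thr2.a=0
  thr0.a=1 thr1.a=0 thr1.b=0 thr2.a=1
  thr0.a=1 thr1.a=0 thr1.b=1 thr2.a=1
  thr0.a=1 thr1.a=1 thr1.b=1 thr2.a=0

outcome vector order: (thr0.a,thr1.a,thr1.b,thr2.a)
TSO (10): 0000, 0001, 0010, 0011, 0110, 1000, 1001, 1010, 1011, 1110
TSO∖claimed = {1010}

missing: thr0.a=1 thr1.a=0 thr1.b=1 thr2.a=0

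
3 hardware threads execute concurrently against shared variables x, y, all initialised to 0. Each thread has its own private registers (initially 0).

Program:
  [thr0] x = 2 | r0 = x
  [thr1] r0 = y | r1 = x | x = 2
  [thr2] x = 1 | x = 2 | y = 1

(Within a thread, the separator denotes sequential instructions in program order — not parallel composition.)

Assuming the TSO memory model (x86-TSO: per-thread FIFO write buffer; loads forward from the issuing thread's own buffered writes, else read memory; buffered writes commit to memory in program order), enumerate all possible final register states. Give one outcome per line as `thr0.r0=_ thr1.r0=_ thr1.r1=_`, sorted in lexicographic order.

outcome vector order: (thr0.r0,thr1.r0,thr1.r1)
|TSO outcomes| = 8

thr0.r0=1 thr1.r0=0 thr1.r1=0
thr0.r0=1 thr1.r0=0 thr1.r1=1
thr0.r0=1 thr1.r0=0 thr1.r1=2
thr0.r0=1 thr1.r0=1 thr1.r1=2
thr0.r0=2 thr1.r0=0 thr1.r1=0
thr0.r0=2 thr1.r0=0 thr1.r1=1
thr0.r0=2 thr1.r0=0 thr1.r1=2
thr0.r0=2 thr1.r0=1 thr1.r1=2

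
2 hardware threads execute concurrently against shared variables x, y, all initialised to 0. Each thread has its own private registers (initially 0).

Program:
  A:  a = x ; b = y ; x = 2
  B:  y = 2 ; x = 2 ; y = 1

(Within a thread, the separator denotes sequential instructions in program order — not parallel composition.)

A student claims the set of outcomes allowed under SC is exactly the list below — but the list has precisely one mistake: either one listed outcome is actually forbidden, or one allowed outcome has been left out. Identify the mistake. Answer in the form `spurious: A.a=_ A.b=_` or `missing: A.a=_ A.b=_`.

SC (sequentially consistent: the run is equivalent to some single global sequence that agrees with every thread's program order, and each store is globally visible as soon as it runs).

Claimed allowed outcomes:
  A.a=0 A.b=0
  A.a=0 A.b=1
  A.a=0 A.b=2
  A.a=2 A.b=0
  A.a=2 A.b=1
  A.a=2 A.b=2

spurious: A.a=2 A.b=0

outcome vector order: (A.a,A.b)
SC: 5 outcomes — {00, 01, 02, 21, 22}
claimed∖SC = {20}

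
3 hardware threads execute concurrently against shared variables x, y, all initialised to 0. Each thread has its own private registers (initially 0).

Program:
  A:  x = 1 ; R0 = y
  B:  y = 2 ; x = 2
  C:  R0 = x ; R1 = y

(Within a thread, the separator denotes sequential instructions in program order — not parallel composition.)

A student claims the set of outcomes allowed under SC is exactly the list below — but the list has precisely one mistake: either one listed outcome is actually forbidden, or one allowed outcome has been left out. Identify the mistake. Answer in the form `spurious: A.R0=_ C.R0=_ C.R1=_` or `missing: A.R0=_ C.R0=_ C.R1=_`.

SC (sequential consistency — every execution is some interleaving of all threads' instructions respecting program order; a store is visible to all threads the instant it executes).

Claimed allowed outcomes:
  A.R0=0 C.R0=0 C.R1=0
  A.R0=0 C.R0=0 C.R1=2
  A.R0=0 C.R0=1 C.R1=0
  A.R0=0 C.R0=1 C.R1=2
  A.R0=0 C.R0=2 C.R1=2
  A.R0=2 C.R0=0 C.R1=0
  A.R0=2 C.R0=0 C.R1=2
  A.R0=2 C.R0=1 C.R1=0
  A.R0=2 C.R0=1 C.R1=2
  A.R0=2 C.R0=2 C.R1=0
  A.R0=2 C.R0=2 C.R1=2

spurious: A.R0=2 C.R0=2 C.R1=0

outcome vector order: (A.R0,C.R0,C.R1)
SC (10): 0/0/0; 0/0/2; 0/1/0; 0/1/2; 0/2/2; 2/0/0; 2/0/2; 2/1/0; 2/1/2; 2/2/2
claimed∖SC = {2/2/0}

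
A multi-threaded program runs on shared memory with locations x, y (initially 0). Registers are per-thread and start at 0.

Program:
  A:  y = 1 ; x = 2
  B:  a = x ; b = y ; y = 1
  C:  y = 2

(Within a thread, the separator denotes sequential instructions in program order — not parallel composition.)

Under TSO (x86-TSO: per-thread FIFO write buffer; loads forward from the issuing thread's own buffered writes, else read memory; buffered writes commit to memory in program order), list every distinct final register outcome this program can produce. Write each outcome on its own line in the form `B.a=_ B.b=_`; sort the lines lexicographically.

outcome vector order: (B.a,B.b)
|TSO outcomes| = 5

B.a=0 B.b=0
B.a=0 B.b=1
B.a=0 B.b=2
B.a=2 B.b=1
B.a=2 B.b=2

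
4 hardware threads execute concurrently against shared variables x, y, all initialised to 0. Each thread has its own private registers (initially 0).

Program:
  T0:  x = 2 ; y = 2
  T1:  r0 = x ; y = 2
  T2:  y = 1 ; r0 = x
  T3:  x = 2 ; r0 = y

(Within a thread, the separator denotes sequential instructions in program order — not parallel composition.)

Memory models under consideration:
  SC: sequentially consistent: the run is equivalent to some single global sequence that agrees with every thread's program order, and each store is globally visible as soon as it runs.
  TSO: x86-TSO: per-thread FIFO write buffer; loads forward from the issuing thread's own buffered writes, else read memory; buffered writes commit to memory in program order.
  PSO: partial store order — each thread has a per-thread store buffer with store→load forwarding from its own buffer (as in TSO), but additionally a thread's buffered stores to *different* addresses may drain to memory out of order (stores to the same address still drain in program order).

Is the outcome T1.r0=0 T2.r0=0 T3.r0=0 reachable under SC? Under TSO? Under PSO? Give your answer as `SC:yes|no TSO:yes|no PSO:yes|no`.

SC:no TSO:yes PSO:yes

outcome vector order: (T1.r0,T2.r0,T3.r0)
[SC] allowed = {0/0/1, 0/0/2, 0/2/0, 0/2/1, 0/2/2, 2/0/1, 2/0/2, 2/2/0, 2/2/1, 2/2/2}
[TSO] allowed = {0/0/0, 0/0/1, 0/0/2, 0/2/0, 0/2/1, 0/2/2, 2/0/0, 2/0/1, 2/0/2, 2/2/0, 2/2/1, 2/2/2}
[PSO] allowed = {0/0/0, 0/0/1, 0/0/2, 0/2/0, 0/2/1, 0/2/2, 2/0/0, 2/0/1, 2/0/2, 2/2/0, 2/2/1, 2/2/2}
target 0/0/0 ∈ {TSO,PSO}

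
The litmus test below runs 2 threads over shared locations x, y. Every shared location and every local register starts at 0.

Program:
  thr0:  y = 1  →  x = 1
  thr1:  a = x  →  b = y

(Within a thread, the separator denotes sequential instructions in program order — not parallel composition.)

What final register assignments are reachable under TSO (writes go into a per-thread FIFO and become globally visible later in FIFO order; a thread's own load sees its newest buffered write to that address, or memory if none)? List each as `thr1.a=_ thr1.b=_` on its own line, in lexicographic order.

outcome vector order: (thr1.a,thr1.b)
|TSO outcomes| = 3

thr1.a=0 thr1.b=0
thr1.a=0 thr1.b=1
thr1.a=1 thr1.b=1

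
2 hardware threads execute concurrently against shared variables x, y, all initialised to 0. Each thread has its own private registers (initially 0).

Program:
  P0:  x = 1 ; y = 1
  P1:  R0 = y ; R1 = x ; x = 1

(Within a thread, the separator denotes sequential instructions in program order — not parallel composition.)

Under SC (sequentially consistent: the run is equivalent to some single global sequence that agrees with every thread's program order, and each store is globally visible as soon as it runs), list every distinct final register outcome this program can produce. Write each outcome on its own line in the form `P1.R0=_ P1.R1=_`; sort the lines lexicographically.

outcome vector order: (P1.R0,P1.R1)
|SC outcomes| = 3

P1.R0=0 P1.R1=0
P1.R0=0 P1.R1=1
P1.R0=1 P1.R1=1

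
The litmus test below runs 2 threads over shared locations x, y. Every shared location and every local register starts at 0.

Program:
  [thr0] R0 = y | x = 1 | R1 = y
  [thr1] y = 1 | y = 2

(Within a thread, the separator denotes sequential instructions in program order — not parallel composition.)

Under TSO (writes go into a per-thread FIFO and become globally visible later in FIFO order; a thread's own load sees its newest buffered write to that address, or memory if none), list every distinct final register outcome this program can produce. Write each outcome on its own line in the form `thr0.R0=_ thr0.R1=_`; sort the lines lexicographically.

thr0.R0=0 thr0.R1=0
thr0.R0=0 thr0.R1=1
thr0.R0=0 thr0.R1=2
thr0.R0=1 thr0.R1=1
thr0.R0=1 thr0.R1=2
thr0.R0=2 thr0.R1=2

outcome vector order: (thr0.R0,thr0.R1)
|TSO outcomes| = 6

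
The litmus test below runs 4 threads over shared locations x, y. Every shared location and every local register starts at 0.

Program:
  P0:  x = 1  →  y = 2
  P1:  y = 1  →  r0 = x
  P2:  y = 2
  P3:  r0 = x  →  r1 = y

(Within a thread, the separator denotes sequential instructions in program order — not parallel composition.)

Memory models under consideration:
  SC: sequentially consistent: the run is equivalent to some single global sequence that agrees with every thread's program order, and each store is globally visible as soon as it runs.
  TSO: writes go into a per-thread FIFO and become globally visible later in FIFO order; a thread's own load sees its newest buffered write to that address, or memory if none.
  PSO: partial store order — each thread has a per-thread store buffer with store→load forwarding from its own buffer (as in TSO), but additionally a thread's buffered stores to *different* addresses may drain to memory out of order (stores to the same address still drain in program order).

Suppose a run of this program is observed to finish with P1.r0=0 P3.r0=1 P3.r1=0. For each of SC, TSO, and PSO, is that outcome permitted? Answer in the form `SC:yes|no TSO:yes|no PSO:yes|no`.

SC:no TSO:yes PSO:yes

outcome vector order: (P1.r0,P3.r0,P3.r1)
SC (11): 0/0/0, 0/0/1, 0/0/2, 0/1/1, 0/1/2, 1/0/0, 1/0/1, 1/0/2, 1/1/0, 1/1/1, 1/1/2
TSO (12): 0/0/0, 0/0/1, 0/0/2, 0/1/0, 0/1/1, 0/1/2, 1/0/0, 1/0/1, 1/0/2, 1/1/0, 1/1/1, 1/1/2
PSO (12): 0/0/0, 0/0/1, 0/0/2, 0/1/0, 0/1/1, 0/1/2, 1/0/0, 1/0/1, 1/0/2, 1/1/0, 1/1/1, 1/1/2
target 0/1/0 ∈ {TSO,PSO}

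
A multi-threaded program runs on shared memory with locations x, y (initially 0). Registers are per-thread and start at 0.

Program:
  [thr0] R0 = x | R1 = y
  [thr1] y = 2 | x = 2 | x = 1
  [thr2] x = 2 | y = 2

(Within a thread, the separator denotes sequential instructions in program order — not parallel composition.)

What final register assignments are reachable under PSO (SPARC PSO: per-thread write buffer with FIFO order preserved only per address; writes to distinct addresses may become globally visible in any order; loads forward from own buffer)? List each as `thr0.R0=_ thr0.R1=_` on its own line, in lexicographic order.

outcome vector order: (thr0.R0,thr0.R1)
|PSO outcomes| = 6

thr0.R0=0 thr0.R1=0
thr0.R0=0 thr0.R1=2
thr0.R0=1 thr0.R1=0
thr0.R0=1 thr0.R1=2
thr0.R0=2 thr0.R1=0
thr0.R0=2 thr0.R1=2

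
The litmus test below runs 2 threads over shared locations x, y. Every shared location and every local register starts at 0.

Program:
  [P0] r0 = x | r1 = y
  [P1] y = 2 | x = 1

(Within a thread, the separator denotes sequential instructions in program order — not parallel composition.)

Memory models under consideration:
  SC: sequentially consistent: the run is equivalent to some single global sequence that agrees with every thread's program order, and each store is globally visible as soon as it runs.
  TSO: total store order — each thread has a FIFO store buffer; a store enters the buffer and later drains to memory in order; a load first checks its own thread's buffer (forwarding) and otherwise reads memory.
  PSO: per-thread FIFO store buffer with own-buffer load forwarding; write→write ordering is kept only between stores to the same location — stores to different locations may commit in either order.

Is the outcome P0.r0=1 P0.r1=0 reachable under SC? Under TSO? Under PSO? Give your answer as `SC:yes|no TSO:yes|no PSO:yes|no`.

SC:no TSO:no PSO:yes

outcome vector order: (P0.r0,P0.r1)
SC: 3 outcomes — {<0 0>, <0 2>, <1 2>}
TSO: 3 outcomes — {<0 0>, <0 2>, <1 2>}
PSO: 4 outcomes — {<0 0>, <0 2>, <1 0>, <1 2>}
target <1 0> ∈ {PSO}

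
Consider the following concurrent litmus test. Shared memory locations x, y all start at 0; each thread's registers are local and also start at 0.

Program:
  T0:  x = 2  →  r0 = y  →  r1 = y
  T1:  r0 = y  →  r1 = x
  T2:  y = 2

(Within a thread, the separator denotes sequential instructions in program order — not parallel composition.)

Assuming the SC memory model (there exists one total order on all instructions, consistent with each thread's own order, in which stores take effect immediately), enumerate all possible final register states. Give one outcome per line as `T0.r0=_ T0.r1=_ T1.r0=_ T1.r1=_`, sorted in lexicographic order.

outcome vector order: (T0.r0,T0.r1,T1.r0,T1.r1)
|SC outcomes| = 10

T0.r0=0 T0.r1=0 T1.r0=0 T1.r1=0
T0.r0=0 T0.r1=0 T1.r0=0 T1.r1=2
T0.r0=0 T0.r1=0 T1.r0=2 T1.r1=2
T0.r0=0 T0.r1=2 T1.r0=0 T1.r1=0
T0.r0=0 T0.r1=2 T1.r0=0 T1.r1=2
T0.r0=0 T0.r1=2 T1.r0=2 T1.r1=2
T0.r0=2 T0.r1=2 T1.r0=0 T1.r1=0
T0.r0=2 T0.r1=2 T1.r0=0 T1.r1=2
T0.r0=2 T0.r1=2 T1.r0=2 T1.r1=0
T0.r0=2 T0.r1=2 T1.r0=2 T1.r1=2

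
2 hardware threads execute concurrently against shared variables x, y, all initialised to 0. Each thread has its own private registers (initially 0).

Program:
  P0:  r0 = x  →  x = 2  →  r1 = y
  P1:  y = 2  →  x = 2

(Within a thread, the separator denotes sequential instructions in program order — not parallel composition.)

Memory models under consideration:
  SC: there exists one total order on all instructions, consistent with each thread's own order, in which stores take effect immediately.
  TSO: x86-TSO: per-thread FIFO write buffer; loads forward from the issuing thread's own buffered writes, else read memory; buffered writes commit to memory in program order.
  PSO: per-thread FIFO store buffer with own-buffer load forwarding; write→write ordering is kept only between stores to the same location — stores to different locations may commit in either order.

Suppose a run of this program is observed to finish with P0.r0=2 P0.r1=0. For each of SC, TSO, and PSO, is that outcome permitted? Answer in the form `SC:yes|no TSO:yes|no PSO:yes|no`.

outcome vector order: (P0.r0,P0.r1)
[SC] allowed = {<0 0>; <0 2>; <2 2>}
[TSO] allowed = {<0 0>; <0 2>; <2 2>}
[PSO] allowed = {<0 0>; <0 2>; <2 0>; <2 2>}
target <2 0> ∈ {PSO}

SC:no TSO:no PSO:yes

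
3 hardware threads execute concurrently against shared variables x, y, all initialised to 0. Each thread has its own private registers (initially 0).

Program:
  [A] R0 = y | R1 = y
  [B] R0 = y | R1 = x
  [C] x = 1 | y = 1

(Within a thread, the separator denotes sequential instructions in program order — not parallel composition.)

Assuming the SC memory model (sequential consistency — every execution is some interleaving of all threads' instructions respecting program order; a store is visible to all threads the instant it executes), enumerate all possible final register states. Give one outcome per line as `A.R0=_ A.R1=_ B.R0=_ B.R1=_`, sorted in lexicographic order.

A.R0=0 A.R1=0 B.R0=0 B.R1=0
A.R0=0 A.R1=0 B.R0=0 B.R1=1
A.R0=0 A.R1=0 B.R0=1 B.R1=1
A.R0=0 A.R1=1 B.R0=0 B.R1=0
A.R0=0 A.R1=1 B.R0=0 B.R1=1
A.R0=0 A.R1=1 B.R0=1 B.R1=1
A.R0=1 A.R1=1 B.R0=0 B.R1=0
A.R0=1 A.R1=1 B.R0=0 B.R1=1
A.R0=1 A.R1=1 B.R0=1 B.R1=1

outcome vector order: (A.R0,A.R1,B.R0,B.R1)
|SC outcomes| = 9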